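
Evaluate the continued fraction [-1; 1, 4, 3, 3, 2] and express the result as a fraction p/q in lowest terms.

Starting at the tail and folding back:
Start with 2.
3 + 1/(2/1) = 3 + 1/2 = 7/2
3 + 1/(7/2) = 3 + 2/7 = 23/7
4 + 1/(23/7) = 4 + 7/23 = 99/23
1 + 1/(99/23) = 1 + 23/99 = 122/99
-1 + 1/(122/99) = -1 + 99/122 = -23/122

-23/122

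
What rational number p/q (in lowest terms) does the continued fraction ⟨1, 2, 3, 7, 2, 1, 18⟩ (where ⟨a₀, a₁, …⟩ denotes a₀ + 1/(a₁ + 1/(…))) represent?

Starting at the tail and folding back:
Start with 18.
1 + 1/(18/1) = 1 + 1/18 = 19/18
2 + 1/(19/18) = 2 + 18/19 = 56/19
7 + 1/(56/19) = 7 + 19/56 = 411/56
3 + 1/(411/56) = 3 + 56/411 = 1289/411
2 + 1/(1289/411) = 2 + 411/1289 = 2989/1289
1 + 1/(2989/1289) = 1 + 1289/2989 = 4278/2989

4278/2989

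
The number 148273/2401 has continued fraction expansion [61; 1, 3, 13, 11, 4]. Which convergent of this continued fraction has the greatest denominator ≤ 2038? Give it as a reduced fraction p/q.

a_0 = 61: 61/1  (≤ bound)
a_1 = 1: 62/1  (≤ bound)
a_2 = 3: 247/4  (≤ bound)
a_3 = 13: 3273/53  (≤ bound)
a_4 = 11: 36250/587  (≤ bound)
a_5 = 4: 148273/2401  (> 2038, stop)

36250/587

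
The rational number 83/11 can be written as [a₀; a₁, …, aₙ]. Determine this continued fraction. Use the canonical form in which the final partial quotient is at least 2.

[7; 1, 1, 5]

Apply division with remainder until the remainder is 0:
⌊83/11⌋ = 7, remainder 6
⌊11/6⌋ = 1, remainder 5
⌊6/5⌋ = 1, remainder 1
⌊5/1⌋ = 5, remainder 0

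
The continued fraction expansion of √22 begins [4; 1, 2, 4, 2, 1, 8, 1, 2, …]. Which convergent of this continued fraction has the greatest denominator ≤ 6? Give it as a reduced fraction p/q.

a_0 = 4: 4/1  (≤ bound)
a_1 = 1: 5/1  (≤ bound)
a_2 = 2: 14/3  (≤ bound)
a_3 = 4: 61/13  (> 6, stop)

14/3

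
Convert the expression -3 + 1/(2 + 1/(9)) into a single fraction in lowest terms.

-48/19

a_0 = -3: -3/1
a_1 = 2: -5/2
a_2 = 9: -48/19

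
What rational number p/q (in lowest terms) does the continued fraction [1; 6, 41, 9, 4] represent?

Use the convergent recurrence hₖ = aₖ·hₖ₋₁ + hₖ₋₂ (and likewise for the denominators kₖ):
a_0 = 1: 1/1
a_1 = 6: 7/6
a_2 = 41: 288/247
a_3 = 9: 2599/2229
a_4 = 4: 10684/9163

10684/9163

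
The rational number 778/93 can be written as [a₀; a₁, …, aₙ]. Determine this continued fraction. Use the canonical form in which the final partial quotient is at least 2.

[8; 2, 1, 2, 1, 3, 2]

⌊778/93⌋ = 8, remainder 34
⌊93/34⌋ = 2, remainder 25
⌊34/25⌋ = 1, remainder 9
⌊25/9⌋ = 2, remainder 7
⌊9/7⌋ = 1, remainder 2
⌊7/2⌋ = 3, remainder 1
⌊2/1⌋ = 2, remainder 0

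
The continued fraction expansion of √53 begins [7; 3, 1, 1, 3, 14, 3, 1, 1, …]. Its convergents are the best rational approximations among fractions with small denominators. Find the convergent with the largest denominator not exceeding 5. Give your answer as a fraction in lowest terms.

29/4

a_0 = 7: 7/1  (≤ bound)
a_1 = 3: 22/3  (≤ bound)
a_2 = 1: 29/4  (≤ bound)
a_3 = 1: 51/7  (> 5, stop)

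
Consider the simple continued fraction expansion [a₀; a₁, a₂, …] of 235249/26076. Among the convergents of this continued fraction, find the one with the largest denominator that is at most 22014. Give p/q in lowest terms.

19153/2123

a_0 = 9: 9/1  (≤ bound)
a_1 = 46: 415/46  (≤ bound)
a_2 = 6: 2499/277  (≤ bound)
a_3 = 1: 2914/323  (≤ bound)
a_4 = 1: 5413/600  (≤ bound)
a_5 = 3: 19153/2123  (≤ bound)
a_6 = 12: 235249/26076  (> 22014, stop)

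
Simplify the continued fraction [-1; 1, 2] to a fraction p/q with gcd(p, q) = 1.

-1/3

Collapse the nested fraction from the inside out:
Start with 2.
1 + 1/(2/1) = 1 + 1/2 = 3/2
-1 + 1/(3/2) = -1 + 2/3 = -1/3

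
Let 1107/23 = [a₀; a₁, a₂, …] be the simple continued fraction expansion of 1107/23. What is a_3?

1107 = 48·23 + 3, so a_0 = 48
23 = 7·3 + 2, so a_1 = 7
3 = 1·2 + 1, so a_2 = 1
2 = 2·1 + 0, so a_3 = 2

2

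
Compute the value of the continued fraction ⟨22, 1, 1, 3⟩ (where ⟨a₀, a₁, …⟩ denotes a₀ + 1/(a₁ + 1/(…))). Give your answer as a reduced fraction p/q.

158/7

a_0 = 22: 22/1
a_1 = 1: 23/1
a_2 = 1: 45/2
a_3 = 3: 158/7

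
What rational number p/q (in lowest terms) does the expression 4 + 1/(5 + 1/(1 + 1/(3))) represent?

a_0 = 4: 4/1
a_1 = 5: 21/5
a_2 = 1: 25/6
a_3 = 3: 96/23

96/23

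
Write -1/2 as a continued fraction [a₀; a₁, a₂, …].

[-1; 2]

-1 ÷ 2 → quotient -1, remainder 1
2 ÷ 1 → quotient 2, remainder 0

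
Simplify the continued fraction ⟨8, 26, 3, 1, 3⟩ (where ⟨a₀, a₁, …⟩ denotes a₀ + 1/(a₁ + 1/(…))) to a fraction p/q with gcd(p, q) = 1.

Start with 3.
1 + 1/(3/1) = 1 + 1/3 = 4/3
3 + 1/(4/3) = 3 + 3/4 = 15/4
26 + 1/(15/4) = 26 + 4/15 = 394/15
8 + 1/(394/15) = 8 + 15/394 = 3167/394

3167/394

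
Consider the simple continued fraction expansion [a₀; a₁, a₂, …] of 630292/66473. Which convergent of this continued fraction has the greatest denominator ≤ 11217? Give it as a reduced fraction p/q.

41967/4426

a_0 = 9: 9/1  (≤ bound)
a_1 = 2: 19/2  (≤ bound)
a_2 = 13: 256/27  (≤ bound)
a_3 = 3: 787/83  (≤ bound)
a_4 = 53: 41967/4426  (≤ bound)
a_5 = 15: 630292/66473  (> 11217, stop)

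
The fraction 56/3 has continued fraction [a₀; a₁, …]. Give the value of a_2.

Apply division with remainder until the remainder is 0:
56 ÷ 3 → quotient 18, remainder 2
3 ÷ 2 → quotient 1, remainder 1
2 ÷ 1 → quotient 2, remainder 0

2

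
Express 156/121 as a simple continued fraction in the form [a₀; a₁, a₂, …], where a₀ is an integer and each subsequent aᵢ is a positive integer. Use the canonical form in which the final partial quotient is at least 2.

[1; 3, 2, 5, 3]

156 = 1·121 + 35, so a_0 = 1
121 = 3·35 + 16, so a_1 = 3
35 = 2·16 + 3, so a_2 = 2
16 = 5·3 + 1, so a_3 = 5
3 = 3·1 + 0, so a_4 = 3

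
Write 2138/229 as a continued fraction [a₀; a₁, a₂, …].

[9; 2, 1, 37, 2]

2138 = 9·229 + 77, so a_0 = 9
229 = 2·77 + 75, so a_1 = 2
77 = 1·75 + 2, so a_2 = 1
75 = 37·2 + 1, so a_3 = 37
2 = 2·1 + 0, so a_4 = 2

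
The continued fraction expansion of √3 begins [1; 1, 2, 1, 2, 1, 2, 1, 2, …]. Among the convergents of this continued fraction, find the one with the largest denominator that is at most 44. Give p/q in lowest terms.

a_0 = 1: 1/1  (≤ bound)
a_1 = 1: 2/1  (≤ bound)
a_2 = 2: 5/3  (≤ bound)
a_3 = 1: 7/4  (≤ bound)
a_4 = 2: 19/11  (≤ bound)
a_5 = 1: 26/15  (≤ bound)
a_6 = 2: 71/41  (≤ bound)
a_7 = 1: 97/56  (> 44, stop)

71/41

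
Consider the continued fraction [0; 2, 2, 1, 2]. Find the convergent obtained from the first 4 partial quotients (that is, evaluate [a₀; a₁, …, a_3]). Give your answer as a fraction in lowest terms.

Start with 1.
2 + 1/(1/1) = 2 + 1/1 = 3/1
2 + 1/(3/1) = 2 + 1/3 = 7/3
0 + 1/(7/3) = 0 + 3/7 = 3/7

3/7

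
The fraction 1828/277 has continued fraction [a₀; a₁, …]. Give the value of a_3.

1828 ÷ 277 → quotient 6, remainder 166
277 ÷ 166 → quotient 1, remainder 111
166 ÷ 111 → quotient 1, remainder 55
111 ÷ 55 → quotient 2, remainder 1

2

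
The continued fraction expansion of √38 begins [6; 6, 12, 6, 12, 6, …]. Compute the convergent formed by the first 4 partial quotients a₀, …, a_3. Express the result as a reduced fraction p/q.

2737/444

Start with 6.
12 + 1/(6/1) = 12 + 1/6 = 73/6
6 + 1/(73/6) = 6 + 6/73 = 444/73
6 + 1/(444/73) = 6 + 73/444 = 2737/444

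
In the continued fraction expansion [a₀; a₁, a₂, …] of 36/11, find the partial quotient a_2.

1

Run the Euclidean algorithm, recording each quotient:
⌊36/11⌋ = 3, remainder 3
⌊11/3⌋ = 3, remainder 2
⌊3/2⌋ = 1, remainder 1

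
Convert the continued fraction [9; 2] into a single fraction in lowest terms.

Compute successive convergents:
a_0 = 9: 9/1
a_1 = 2: 19/2

19/2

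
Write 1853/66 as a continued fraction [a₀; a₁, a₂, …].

[28; 13, 5]

Repeatedly divide and take the remainder:
1853 ÷ 66 → quotient 28, remainder 5
66 ÷ 5 → quotient 13, remainder 1
5 ÷ 1 → quotient 5, remainder 0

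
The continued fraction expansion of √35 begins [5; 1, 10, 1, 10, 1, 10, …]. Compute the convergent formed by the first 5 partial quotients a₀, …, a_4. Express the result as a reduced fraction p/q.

Work from the innermost term outward:
Start with 10.
1 + 1/(10/1) = 1 + 1/10 = 11/10
10 + 1/(11/10) = 10 + 10/11 = 120/11
1 + 1/(120/11) = 1 + 11/120 = 131/120
5 + 1/(131/120) = 5 + 120/131 = 775/131

775/131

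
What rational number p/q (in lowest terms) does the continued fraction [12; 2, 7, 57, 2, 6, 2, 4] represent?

Start with 4.
2 + 1/(4/1) = 2 + 1/4 = 9/4
6 + 1/(9/4) = 6 + 4/9 = 58/9
2 + 1/(58/9) = 2 + 9/58 = 125/58
57 + 1/(125/58) = 57 + 58/125 = 7183/125
7 + 1/(7183/125) = 7 + 125/7183 = 50406/7183
2 + 1/(50406/7183) = 2 + 7183/50406 = 107995/50406
12 + 1/(107995/50406) = 12 + 50406/107995 = 1346346/107995

1346346/107995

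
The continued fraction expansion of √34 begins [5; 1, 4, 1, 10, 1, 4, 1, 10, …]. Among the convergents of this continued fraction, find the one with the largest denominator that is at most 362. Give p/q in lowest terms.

a_0 = 5: 5/1  (≤ bound)
a_1 = 1: 6/1  (≤ bound)
a_2 = 4: 29/5  (≤ bound)
a_3 = 1: 35/6  (≤ bound)
a_4 = 10: 379/65  (≤ bound)
a_5 = 1: 414/71  (≤ bound)
a_6 = 4: 2035/349  (≤ bound)
a_7 = 1: 2449/420  (> 362, stop)

2035/349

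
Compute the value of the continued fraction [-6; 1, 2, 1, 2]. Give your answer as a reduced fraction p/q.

-58/11

Start with 2.
1 + 1/(2/1) = 1 + 1/2 = 3/2
2 + 1/(3/2) = 2 + 2/3 = 8/3
1 + 1/(8/3) = 1 + 3/8 = 11/8
-6 + 1/(11/8) = -6 + 8/11 = -58/11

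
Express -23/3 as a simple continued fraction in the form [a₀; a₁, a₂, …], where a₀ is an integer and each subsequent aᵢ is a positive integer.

-23 ÷ 3 → quotient -8, remainder 1
3 ÷ 1 → quotient 3, remainder 0

[-8; 3]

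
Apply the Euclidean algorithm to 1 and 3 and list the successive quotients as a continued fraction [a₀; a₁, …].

[0; 3]

⌊1/3⌋ = 0, remainder 1
⌊3/1⌋ = 3, remainder 0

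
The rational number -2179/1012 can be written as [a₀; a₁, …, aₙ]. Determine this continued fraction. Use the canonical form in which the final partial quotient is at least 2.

Apply division with remainder until the remainder is 0:
⌊-2179/1012⌋ = -3, remainder 857
⌊1012/857⌋ = 1, remainder 155
⌊857/155⌋ = 5, remainder 82
⌊155/82⌋ = 1, remainder 73
⌊82/73⌋ = 1, remainder 9
⌊73/9⌋ = 8, remainder 1
⌊9/1⌋ = 9, remainder 0

[-3; 1, 5, 1, 1, 8, 9]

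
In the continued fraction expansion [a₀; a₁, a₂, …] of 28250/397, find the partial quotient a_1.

28250 ÷ 397 → quotient 71, remainder 63
397 ÷ 63 → quotient 6, remainder 19

6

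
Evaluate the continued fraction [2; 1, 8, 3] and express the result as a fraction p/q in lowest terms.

81/28

Start with 3.
8 + 1/(3/1) = 8 + 1/3 = 25/3
1 + 1/(25/3) = 1 + 3/25 = 28/25
2 + 1/(28/25) = 2 + 25/28 = 81/28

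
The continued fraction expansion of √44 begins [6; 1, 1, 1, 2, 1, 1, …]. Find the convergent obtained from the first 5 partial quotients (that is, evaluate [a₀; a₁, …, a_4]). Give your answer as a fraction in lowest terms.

53/8

Starting at the tail and folding back:
Start with 2.
1 + 1/(2/1) = 1 + 1/2 = 3/2
1 + 1/(3/2) = 1 + 2/3 = 5/3
1 + 1/(5/3) = 1 + 3/5 = 8/5
6 + 1/(8/5) = 6 + 5/8 = 53/8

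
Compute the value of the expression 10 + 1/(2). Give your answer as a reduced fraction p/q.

a_0 = 10: 10/1
a_1 = 2: 21/2

21/2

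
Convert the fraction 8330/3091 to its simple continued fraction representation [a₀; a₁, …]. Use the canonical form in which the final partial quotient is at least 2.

[2; 1, 2, 3, 1, 1, 2, 52]

Run the Euclidean algorithm, recording each quotient:
8330 = 2·3091 + 2148, so a_0 = 2
3091 = 1·2148 + 943, so a_1 = 1
2148 = 2·943 + 262, so a_2 = 2
943 = 3·262 + 157, so a_3 = 3
262 = 1·157 + 105, so a_4 = 1
157 = 1·105 + 52, so a_5 = 1
105 = 2·52 + 1, so a_6 = 2
52 = 52·1 + 0, so a_7 = 52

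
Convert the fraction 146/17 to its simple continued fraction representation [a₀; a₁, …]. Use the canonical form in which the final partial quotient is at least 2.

Repeatedly divide and take the remainder:
146 ÷ 17 → quotient 8, remainder 10
17 ÷ 10 → quotient 1, remainder 7
10 ÷ 7 → quotient 1, remainder 3
7 ÷ 3 → quotient 2, remainder 1
3 ÷ 1 → quotient 3, remainder 0

[8; 1, 1, 2, 3]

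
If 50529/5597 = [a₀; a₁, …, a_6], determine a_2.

1

⌊50529/5597⌋ = 9, remainder 156
⌊5597/156⌋ = 35, remainder 137
⌊156/137⌋ = 1, remainder 19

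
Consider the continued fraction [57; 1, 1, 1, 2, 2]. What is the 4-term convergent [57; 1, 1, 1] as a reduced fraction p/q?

a_0 = 57: 57/1
a_1 = 1: 58/1
a_2 = 1: 115/2
a_3 = 1: 173/3

173/3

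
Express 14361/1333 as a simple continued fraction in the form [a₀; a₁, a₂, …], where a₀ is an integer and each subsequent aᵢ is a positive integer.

14361 = 10·1333 + 1031, so a_0 = 10
1333 = 1·1031 + 302, so a_1 = 1
1031 = 3·302 + 125, so a_2 = 3
302 = 2·125 + 52, so a_3 = 2
125 = 2·52 + 21, so a_4 = 2
52 = 2·21 + 10, so a_5 = 2
21 = 2·10 + 1, so a_6 = 2
10 = 10·1 + 0, so a_7 = 10

[10; 1, 3, 2, 2, 2, 2, 10]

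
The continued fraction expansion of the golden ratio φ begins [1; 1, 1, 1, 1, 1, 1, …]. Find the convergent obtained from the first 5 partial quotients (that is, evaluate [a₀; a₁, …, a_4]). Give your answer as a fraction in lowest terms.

8/5

Work from the innermost term outward:
Start with 1.
1 + 1/(1/1) = 1 + 1/1 = 2/1
1 + 1/(2/1) = 1 + 1/2 = 3/2
1 + 1/(3/2) = 1 + 2/3 = 5/3
1 + 1/(5/3) = 1 + 3/5 = 8/5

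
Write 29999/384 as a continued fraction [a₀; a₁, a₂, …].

[78; 8, 5, 1, 7]

29999 = 78·384 + 47, so a_0 = 78
384 = 8·47 + 8, so a_1 = 8
47 = 5·8 + 7, so a_2 = 5
8 = 1·7 + 1, so a_3 = 1
7 = 7·1 + 0, so a_4 = 7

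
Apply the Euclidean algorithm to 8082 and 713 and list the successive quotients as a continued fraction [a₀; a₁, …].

[11; 2, 1, 58, 1, 3]

⌊8082/713⌋ = 11, remainder 239
⌊713/239⌋ = 2, remainder 235
⌊239/235⌋ = 1, remainder 4
⌊235/4⌋ = 58, remainder 3
⌊4/3⌋ = 1, remainder 1
⌊3/1⌋ = 3, remainder 0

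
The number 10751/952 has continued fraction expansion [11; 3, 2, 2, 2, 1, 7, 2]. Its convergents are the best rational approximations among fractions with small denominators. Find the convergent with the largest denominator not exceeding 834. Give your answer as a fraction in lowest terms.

List convergents until the denominator exceeds the bound:
a_0 = 11: 11/1  (≤ bound)
a_1 = 3: 34/3  (≤ bound)
a_2 = 2: 79/7  (≤ bound)
a_3 = 2: 192/17  (≤ bound)
a_4 = 2: 463/41  (≤ bound)
a_5 = 1: 655/58  (≤ bound)
a_6 = 7: 5048/447  (≤ bound)
a_7 = 2: 10751/952  (> 834, stop)

5048/447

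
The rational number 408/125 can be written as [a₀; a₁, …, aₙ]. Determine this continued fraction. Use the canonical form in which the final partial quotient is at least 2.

[3; 3, 1, 3, 1, 2, 2]

408 ÷ 125 → quotient 3, remainder 33
125 ÷ 33 → quotient 3, remainder 26
33 ÷ 26 → quotient 1, remainder 7
26 ÷ 7 → quotient 3, remainder 5
7 ÷ 5 → quotient 1, remainder 2
5 ÷ 2 → quotient 2, remainder 1
2 ÷ 1 → quotient 2, remainder 0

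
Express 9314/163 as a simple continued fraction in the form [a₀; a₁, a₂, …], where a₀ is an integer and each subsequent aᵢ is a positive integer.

[57; 7, 11, 2]

⌊9314/163⌋ = 57, remainder 23
⌊163/23⌋ = 7, remainder 2
⌊23/2⌋ = 11, remainder 1
⌊2/1⌋ = 2, remainder 0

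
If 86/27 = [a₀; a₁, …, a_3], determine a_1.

5

86 ÷ 27 → quotient 3, remainder 5
27 ÷ 5 → quotient 5, remainder 2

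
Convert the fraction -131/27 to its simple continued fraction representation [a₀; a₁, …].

-131 ÷ 27 → quotient -5, remainder 4
27 ÷ 4 → quotient 6, remainder 3
4 ÷ 3 → quotient 1, remainder 1
3 ÷ 1 → quotient 3, remainder 0

[-5; 6, 1, 3]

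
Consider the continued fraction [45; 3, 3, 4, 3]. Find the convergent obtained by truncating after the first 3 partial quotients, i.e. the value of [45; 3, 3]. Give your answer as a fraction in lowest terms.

Start with 3.
3 + 1/(3/1) = 3 + 1/3 = 10/3
45 + 1/(10/3) = 45 + 3/10 = 453/10

453/10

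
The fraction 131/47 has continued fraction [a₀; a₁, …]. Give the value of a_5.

⌊131/47⌋ = 2, remainder 37
⌊47/37⌋ = 1, remainder 10
⌊37/10⌋ = 3, remainder 7
⌊10/7⌋ = 1, remainder 3
⌊7/3⌋ = 2, remainder 1
⌊3/1⌋ = 3, remainder 0

3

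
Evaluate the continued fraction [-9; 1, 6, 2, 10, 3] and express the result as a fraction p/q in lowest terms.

-3953/486

Collapse the nested fraction from the inside out:
Start with 3.
10 + 1/(3/1) = 10 + 1/3 = 31/3
2 + 1/(31/3) = 2 + 3/31 = 65/31
6 + 1/(65/31) = 6 + 31/65 = 421/65
1 + 1/(421/65) = 1 + 65/421 = 486/421
-9 + 1/(486/421) = -9 + 421/486 = -3953/486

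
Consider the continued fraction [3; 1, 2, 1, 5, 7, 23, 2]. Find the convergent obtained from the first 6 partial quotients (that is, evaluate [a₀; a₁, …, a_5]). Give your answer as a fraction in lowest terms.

617/165

Use the convergent recurrence hₖ = aₖ·hₖ₋₁ + hₖ₋₂ (and likewise for the denominators kₖ):
a_0 = 3: 3/1
a_1 = 1: 4/1
a_2 = 2: 11/3
a_3 = 1: 15/4
a_4 = 5: 86/23
a_5 = 7: 617/165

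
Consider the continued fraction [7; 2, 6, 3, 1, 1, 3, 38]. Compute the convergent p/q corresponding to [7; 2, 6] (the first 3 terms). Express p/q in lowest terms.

Compute successive convergents:
a_0 = 7: 7/1
a_1 = 2: 15/2
a_2 = 6: 97/13

97/13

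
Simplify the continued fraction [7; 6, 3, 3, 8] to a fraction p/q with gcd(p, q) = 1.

3744/523

Collapse the nested fraction from the inside out:
Start with 8.
3 + 1/(8/1) = 3 + 1/8 = 25/8
3 + 1/(25/8) = 3 + 8/25 = 83/25
6 + 1/(83/25) = 6 + 25/83 = 523/83
7 + 1/(523/83) = 7 + 83/523 = 3744/523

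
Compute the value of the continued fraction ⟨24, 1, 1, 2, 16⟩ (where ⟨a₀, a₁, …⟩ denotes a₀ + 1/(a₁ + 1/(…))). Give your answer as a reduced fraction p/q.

2017/82

a_0 = 24: 24/1
a_1 = 1: 25/1
a_2 = 1: 49/2
a_3 = 2: 123/5
a_4 = 16: 2017/82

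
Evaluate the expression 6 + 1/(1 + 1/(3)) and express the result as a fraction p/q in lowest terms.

27/4

Start with 3.
1 + 1/(3/1) = 1 + 1/3 = 4/3
6 + 1/(4/3) = 6 + 3/4 = 27/4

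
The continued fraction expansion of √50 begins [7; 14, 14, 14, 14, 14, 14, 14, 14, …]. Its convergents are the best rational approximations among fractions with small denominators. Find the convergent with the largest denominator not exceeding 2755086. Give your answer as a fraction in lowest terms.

3880899/548842

a_0 = 7: 7/1  (≤ bound)
a_1 = 14: 99/14  (≤ bound)
a_2 = 14: 1393/197  (≤ bound)
a_3 = 14: 19601/2772  (≤ bound)
a_4 = 14: 275807/39005  (≤ bound)
a_5 = 14: 3880899/548842  (≤ bound)
a_6 = 14: 54608393/7722793  (> 2755086, stop)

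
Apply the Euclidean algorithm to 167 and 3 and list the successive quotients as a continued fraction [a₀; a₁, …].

[55; 1, 2]

167 = 55·3 + 2, so a_0 = 55
3 = 1·2 + 1, so a_1 = 1
2 = 2·1 + 0, so a_2 = 2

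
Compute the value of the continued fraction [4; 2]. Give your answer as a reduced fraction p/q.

a_0 = 4: 4/1
a_1 = 2: 9/2

9/2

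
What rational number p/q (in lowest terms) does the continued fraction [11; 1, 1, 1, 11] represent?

408/35

Use the convergent recurrence hₖ = aₖ·hₖ₋₁ + hₖ₋₂ (and likewise for the denominators kₖ):
a_0 = 11: 11/1
a_1 = 1: 12/1
a_2 = 1: 23/2
a_3 = 1: 35/3
a_4 = 11: 408/35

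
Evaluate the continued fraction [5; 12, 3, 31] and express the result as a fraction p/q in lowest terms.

Build up convergents one term at a time:
a_0 = 5: 5/1
a_1 = 12: 61/12
a_2 = 3: 188/37
a_3 = 31: 5889/1159

5889/1159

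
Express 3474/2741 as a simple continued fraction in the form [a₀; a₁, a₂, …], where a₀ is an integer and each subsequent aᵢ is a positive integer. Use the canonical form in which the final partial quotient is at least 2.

Repeatedly divide and take the remainder:
⌊3474/2741⌋ = 1, remainder 733
⌊2741/733⌋ = 3, remainder 542
⌊733/542⌋ = 1, remainder 191
⌊542/191⌋ = 2, remainder 160
⌊191/160⌋ = 1, remainder 31
⌊160/31⌋ = 5, remainder 5
⌊31/5⌋ = 6, remainder 1
⌊5/1⌋ = 5, remainder 0

[1; 3, 1, 2, 1, 5, 6, 5]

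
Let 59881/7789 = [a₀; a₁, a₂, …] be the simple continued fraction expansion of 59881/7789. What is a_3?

4

59881 ÷ 7789 → quotient 7, remainder 5358
7789 ÷ 5358 → quotient 1, remainder 2431
5358 ÷ 2431 → quotient 2, remainder 496
2431 ÷ 496 → quotient 4, remainder 447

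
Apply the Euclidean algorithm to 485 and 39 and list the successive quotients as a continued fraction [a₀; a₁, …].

Repeatedly divide and take the remainder:
⌊485/39⌋ = 12, remainder 17
⌊39/17⌋ = 2, remainder 5
⌊17/5⌋ = 3, remainder 2
⌊5/2⌋ = 2, remainder 1
⌊2/1⌋ = 2, remainder 0

[12; 2, 3, 2, 2]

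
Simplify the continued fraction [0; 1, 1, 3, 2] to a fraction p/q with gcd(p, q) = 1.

9/16

Collapse the nested fraction from the inside out:
Start with 2.
3 + 1/(2/1) = 3 + 1/2 = 7/2
1 + 1/(7/2) = 1 + 2/7 = 9/7
1 + 1/(9/7) = 1 + 7/9 = 16/9
0 + 1/(16/9) = 0 + 9/16 = 9/16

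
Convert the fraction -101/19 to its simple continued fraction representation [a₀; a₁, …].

[-6; 1, 2, 6]

Apply division with remainder until the remainder is 0:
⌊-101/19⌋ = -6, remainder 13
⌊19/13⌋ = 1, remainder 6
⌊13/6⌋ = 2, remainder 1
⌊6/1⌋ = 6, remainder 0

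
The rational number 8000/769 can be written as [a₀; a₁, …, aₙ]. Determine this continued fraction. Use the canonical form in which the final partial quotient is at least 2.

[10; 2, 2, 12, 2, 2, 2]

8000 = 10·769 + 310, so a_0 = 10
769 = 2·310 + 149, so a_1 = 2
310 = 2·149 + 12, so a_2 = 2
149 = 12·12 + 5, so a_3 = 12
12 = 2·5 + 2, so a_4 = 2
5 = 2·2 + 1, so a_5 = 2
2 = 2·1 + 0, so a_6 = 2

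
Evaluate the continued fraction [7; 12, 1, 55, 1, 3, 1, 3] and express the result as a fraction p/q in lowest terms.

Start with 3.
1 + 1/(3/1) = 1 + 1/3 = 4/3
3 + 1/(4/3) = 3 + 3/4 = 15/4
1 + 1/(15/4) = 1 + 4/15 = 19/15
55 + 1/(19/15) = 55 + 15/19 = 1060/19
1 + 1/(1060/19) = 1 + 19/1060 = 1079/1060
12 + 1/(1079/1060) = 12 + 1060/1079 = 14008/1079
7 + 1/(14008/1079) = 7 + 1079/14008 = 99135/14008

99135/14008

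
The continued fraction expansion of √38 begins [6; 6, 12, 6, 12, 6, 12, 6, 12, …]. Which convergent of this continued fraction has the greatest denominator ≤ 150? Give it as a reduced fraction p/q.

a_0 = 6: 6/1  (≤ bound)
a_1 = 6: 37/6  (≤ bound)
a_2 = 12: 450/73  (≤ bound)
a_3 = 6: 2737/444  (> 150, stop)

450/73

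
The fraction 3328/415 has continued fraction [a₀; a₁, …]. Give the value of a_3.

7

Run the Euclidean algorithm, recording each quotient:
3328 ÷ 415 → quotient 8, remainder 8
415 ÷ 8 → quotient 51, remainder 7
8 ÷ 7 → quotient 1, remainder 1
7 ÷ 1 → quotient 7, remainder 0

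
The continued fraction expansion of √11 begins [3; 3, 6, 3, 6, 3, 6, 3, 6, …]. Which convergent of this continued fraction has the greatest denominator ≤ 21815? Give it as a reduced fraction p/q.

25077/7561

a_0 = 3: 3/1  (≤ bound)
a_1 = 3: 10/3  (≤ bound)
a_2 = 6: 63/19  (≤ bound)
a_3 = 3: 199/60  (≤ bound)
a_4 = 6: 1257/379  (≤ bound)
a_5 = 3: 3970/1197  (≤ bound)
a_6 = 6: 25077/7561  (≤ bound)
a_7 = 3: 79201/23880  (> 21815, stop)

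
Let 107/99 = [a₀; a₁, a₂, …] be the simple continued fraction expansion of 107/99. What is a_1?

12

107 = 1·99 + 8, so a_0 = 1
99 = 12·8 + 3, so a_1 = 12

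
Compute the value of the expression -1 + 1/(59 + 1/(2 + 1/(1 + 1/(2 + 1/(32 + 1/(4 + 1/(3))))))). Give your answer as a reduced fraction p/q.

-197948/201339

a_0 = -1: -1/1
a_1 = 59: -58/59
a_2 = 2: -117/119
a_3 = 1: -175/178
a_4 = 2: -467/475
a_5 = 32: -15119/15378
a_6 = 4: -60943/61987
a_7 = 3: -197948/201339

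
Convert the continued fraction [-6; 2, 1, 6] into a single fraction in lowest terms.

-113/20

Use the convergent recurrence hₖ = aₖ·hₖ₋₁ + hₖ₋₂ (and likewise for the denominators kₖ):
a_0 = -6: -6/1
a_1 = 2: -11/2
a_2 = 1: -17/3
a_3 = 6: -113/20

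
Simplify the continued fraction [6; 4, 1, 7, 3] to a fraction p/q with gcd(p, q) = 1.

757/122

a_0 = 6: 6/1
a_1 = 4: 25/4
a_2 = 1: 31/5
a_3 = 7: 242/39
a_4 = 3: 757/122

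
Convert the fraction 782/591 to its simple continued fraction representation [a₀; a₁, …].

Apply division with remainder until the remainder is 0:
⌊782/591⌋ = 1, remainder 191
⌊591/191⌋ = 3, remainder 18
⌊191/18⌋ = 10, remainder 11
⌊18/11⌋ = 1, remainder 7
⌊11/7⌋ = 1, remainder 4
⌊7/4⌋ = 1, remainder 3
⌊4/3⌋ = 1, remainder 1
⌊3/1⌋ = 3, remainder 0

[1; 3, 10, 1, 1, 1, 1, 3]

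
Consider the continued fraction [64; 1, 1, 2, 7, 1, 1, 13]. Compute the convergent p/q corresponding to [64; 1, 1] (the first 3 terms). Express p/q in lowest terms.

a_0 = 64: 64/1
a_1 = 1: 65/1
a_2 = 1: 129/2

129/2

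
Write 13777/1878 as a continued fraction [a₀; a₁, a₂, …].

Repeatedly divide and take the remainder:
⌊13777/1878⌋ = 7, remainder 631
⌊1878/631⌋ = 2, remainder 616
⌊631/616⌋ = 1, remainder 15
⌊616/15⌋ = 41, remainder 1
⌊15/1⌋ = 15, remainder 0

[7; 2, 1, 41, 15]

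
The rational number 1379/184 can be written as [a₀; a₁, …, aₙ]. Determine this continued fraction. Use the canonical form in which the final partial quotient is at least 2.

[7; 2, 45, 2]

1379 ÷ 184 → quotient 7, remainder 91
184 ÷ 91 → quotient 2, remainder 2
91 ÷ 2 → quotient 45, remainder 1
2 ÷ 1 → quotient 2, remainder 0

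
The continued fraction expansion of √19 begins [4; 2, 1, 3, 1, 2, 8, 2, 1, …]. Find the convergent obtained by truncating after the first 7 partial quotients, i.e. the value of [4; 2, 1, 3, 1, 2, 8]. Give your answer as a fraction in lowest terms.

Start with 8.
2 + 1/(8/1) = 2 + 1/8 = 17/8
1 + 1/(17/8) = 1 + 8/17 = 25/17
3 + 1/(25/17) = 3 + 17/25 = 92/25
1 + 1/(92/25) = 1 + 25/92 = 117/92
2 + 1/(117/92) = 2 + 92/117 = 326/117
4 + 1/(326/117) = 4 + 117/326 = 1421/326

1421/326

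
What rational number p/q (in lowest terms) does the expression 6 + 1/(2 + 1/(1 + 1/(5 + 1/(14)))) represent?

Start with 14.
5 + 1/(14/1) = 5 + 1/14 = 71/14
1 + 1/(71/14) = 1 + 14/71 = 85/71
2 + 1/(85/71) = 2 + 71/85 = 241/85
6 + 1/(241/85) = 6 + 85/241 = 1531/241

1531/241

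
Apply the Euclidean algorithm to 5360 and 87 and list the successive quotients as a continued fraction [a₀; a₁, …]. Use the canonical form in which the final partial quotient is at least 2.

[61; 1, 1, 1, 1, 3, 1, 3]

5360 = 61·87 + 53, so a_0 = 61
87 = 1·53 + 34, so a_1 = 1
53 = 1·34 + 19, so a_2 = 1
34 = 1·19 + 15, so a_3 = 1
19 = 1·15 + 4, so a_4 = 1
15 = 3·4 + 3, so a_5 = 3
4 = 1·3 + 1, so a_6 = 1
3 = 3·1 + 0, so a_7 = 3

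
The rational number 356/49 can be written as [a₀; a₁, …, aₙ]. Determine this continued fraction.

356 = 7·49 + 13, so a_0 = 7
49 = 3·13 + 10, so a_1 = 3
13 = 1·10 + 3, so a_2 = 1
10 = 3·3 + 1, so a_3 = 3
3 = 3·1 + 0, so a_4 = 3

[7; 3, 1, 3, 3]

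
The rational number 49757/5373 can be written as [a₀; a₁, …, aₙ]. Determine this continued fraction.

⌊49757/5373⌋ = 9, remainder 1400
⌊5373/1400⌋ = 3, remainder 1173
⌊1400/1173⌋ = 1, remainder 227
⌊1173/227⌋ = 5, remainder 38
⌊227/38⌋ = 5, remainder 37
⌊38/37⌋ = 1, remainder 1
⌊37/1⌋ = 37, remainder 0

[9; 3, 1, 5, 5, 1, 37]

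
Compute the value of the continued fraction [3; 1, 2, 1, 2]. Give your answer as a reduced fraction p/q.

Use the convergent recurrence hₖ = aₖ·hₖ₋₁ + hₖ₋₂ (and likewise for the denominators kₖ):
a_0 = 3: 3/1
a_1 = 1: 4/1
a_2 = 2: 11/3
a_3 = 1: 15/4
a_4 = 2: 41/11

41/11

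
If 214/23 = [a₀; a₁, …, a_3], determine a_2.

Repeatedly divide and take the remainder:
214 ÷ 23 → quotient 9, remainder 7
23 ÷ 7 → quotient 3, remainder 2
7 ÷ 2 → quotient 3, remainder 1

3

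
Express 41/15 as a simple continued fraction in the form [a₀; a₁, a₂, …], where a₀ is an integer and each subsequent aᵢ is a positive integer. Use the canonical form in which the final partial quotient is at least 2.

Repeatedly divide and take the remainder:
⌊41/15⌋ = 2, remainder 11
⌊15/11⌋ = 1, remainder 4
⌊11/4⌋ = 2, remainder 3
⌊4/3⌋ = 1, remainder 1
⌊3/1⌋ = 3, remainder 0

[2; 1, 2, 1, 3]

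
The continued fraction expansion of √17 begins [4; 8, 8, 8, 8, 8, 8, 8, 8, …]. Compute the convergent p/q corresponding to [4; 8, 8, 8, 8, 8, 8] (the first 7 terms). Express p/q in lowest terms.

a_0 = 4: 4/1
a_1 = 8: 33/8
a_2 = 8: 268/65
a_3 = 8: 2177/528
a_4 = 8: 17684/4289
a_5 = 8: 143649/34840
a_6 = 8: 1166876/283009

1166876/283009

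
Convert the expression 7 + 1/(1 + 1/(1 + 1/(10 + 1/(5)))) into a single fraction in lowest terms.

Use the convergent recurrence hₖ = aₖ·hₖ₋₁ + hₖ₋₂ (and likewise for the denominators kₖ):
a_0 = 7: 7/1
a_1 = 1: 8/1
a_2 = 1: 15/2
a_3 = 10: 158/21
a_4 = 5: 805/107

805/107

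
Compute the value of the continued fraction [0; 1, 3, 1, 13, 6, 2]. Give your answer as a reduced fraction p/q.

723/907

Collapse the nested fraction from the inside out:
Start with 2.
6 + 1/(2/1) = 6 + 1/2 = 13/2
13 + 1/(13/2) = 13 + 2/13 = 171/13
1 + 1/(171/13) = 1 + 13/171 = 184/171
3 + 1/(184/171) = 3 + 171/184 = 723/184
1 + 1/(723/184) = 1 + 184/723 = 907/723
0 + 1/(907/723) = 0 + 723/907 = 723/907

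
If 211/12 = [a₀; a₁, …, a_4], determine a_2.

211 = 17·12 + 7, so a_0 = 17
12 = 1·7 + 5, so a_1 = 1
7 = 1·5 + 2, so a_2 = 1

1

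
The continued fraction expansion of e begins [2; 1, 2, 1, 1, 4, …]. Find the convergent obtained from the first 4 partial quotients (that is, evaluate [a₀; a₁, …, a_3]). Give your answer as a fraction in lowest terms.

Start with 1.
2 + 1/(1/1) = 2 + 1/1 = 3/1
1 + 1/(3/1) = 1 + 1/3 = 4/3
2 + 1/(4/3) = 2 + 3/4 = 11/4

11/4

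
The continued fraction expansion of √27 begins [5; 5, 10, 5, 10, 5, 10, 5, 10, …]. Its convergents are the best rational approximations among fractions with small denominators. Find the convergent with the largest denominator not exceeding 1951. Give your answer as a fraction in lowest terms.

List convergents until the denominator exceeds the bound:
a_0 = 5: 5/1  (≤ bound)
a_1 = 5: 26/5  (≤ bound)
a_2 = 10: 265/51  (≤ bound)
a_3 = 5: 1351/260  (≤ bound)
a_4 = 10: 13775/2651  (> 1951, stop)

1351/260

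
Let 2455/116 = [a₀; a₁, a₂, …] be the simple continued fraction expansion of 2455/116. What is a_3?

⌊2455/116⌋ = 21, remainder 19
⌊116/19⌋ = 6, remainder 2
⌊19/2⌋ = 9, remainder 1
⌊2/1⌋ = 2, remainder 0

2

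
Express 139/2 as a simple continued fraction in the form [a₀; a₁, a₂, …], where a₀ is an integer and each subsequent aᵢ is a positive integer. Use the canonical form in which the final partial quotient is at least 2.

139 = 69·2 + 1, so a_0 = 69
2 = 2·1 + 0, so a_1 = 2

[69; 2]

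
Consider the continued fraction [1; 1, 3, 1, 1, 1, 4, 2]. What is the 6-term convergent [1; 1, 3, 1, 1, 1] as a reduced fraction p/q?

25/14

Start with 1.
1 + 1/(1/1) = 1 + 1/1 = 2/1
1 + 1/(2/1) = 1 + 1/2 = 3/2
3 + 1/(3/2) = 3 + 2/3 = 11/3
1 + 1/(11/3) = 1 + 3/11 = 14/11
1 + 1/(14/11) = 1 + 11/14 = 25/14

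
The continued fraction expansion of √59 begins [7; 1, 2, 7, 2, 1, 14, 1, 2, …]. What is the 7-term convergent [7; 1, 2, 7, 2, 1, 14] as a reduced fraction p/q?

Start with 14.
1 + 1/(14/1) = 1 + 1/14 = 15/14
2 + 1/(15/14) = 2 + 14/15 = 44/15
7 + 1/(44/15) = 7 + 15/44 = 323/44
2 + 1/(323/44) = 2 + 44/323 = 690/323
1 + 1/(690/323) = 1 + 323/690 = 1013/690
7 + 1/(1013/690) = 7 + 690/1013 = 7781/1013

7781/1013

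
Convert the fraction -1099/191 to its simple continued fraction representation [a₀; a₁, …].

-1099 ÷ 191 → quotient -6, remainder 47
191 ÷ 47 → quotient 4, remainder 3
47 ÷ 3 → quotient 15, remainder 2
3 ÷ 2 → quotient 1, remainder 1
2 ÷ 1 → quotient 2, remainder 0

[-6; 4, 15, 1, 2]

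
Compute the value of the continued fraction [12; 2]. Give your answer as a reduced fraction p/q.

25/2

a_0 = 12: 12/1
a_1 = 2: 25/2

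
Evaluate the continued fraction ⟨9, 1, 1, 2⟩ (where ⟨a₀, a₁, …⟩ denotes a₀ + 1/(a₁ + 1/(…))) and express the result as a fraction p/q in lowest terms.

a_0 = 9: 9/1
a_1 = 1: 10/1
a_2 = 1: 19/2
a_3 = 2: 48/5

48/5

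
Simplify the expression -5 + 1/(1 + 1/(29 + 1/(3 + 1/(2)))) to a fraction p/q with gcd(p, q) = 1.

Start with 2.
3 + 1/(2/1) = 3 + 1/2 = 7/2
29 + 1/(7/2) = 29 + 2/7 = 205/7
1 + 1/(205/7) = 1 + 7/205 = 212/205
-5 + 1/(212/205) = -5 + 205/212 = -855/212

-855/212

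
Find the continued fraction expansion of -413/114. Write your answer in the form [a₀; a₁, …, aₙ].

Repeatedly divide and take the remainder:
-413 ÷ 114 → quotient -4, remainder 43
114 ÷ 43 → quotient 2, remainder 28
43 ÷ 28 → quotient 1, remainder 15
28 ÷ 15 → quotient 1, remainder 13
15 ÷ 13 → quotient 1, remainder 2
13 ÷ 2 → quotient 6, remainder 1
2 ÷ 1 → quotient 2, remainder 0

[-4; 2, 1, 1, 1, 6, 2]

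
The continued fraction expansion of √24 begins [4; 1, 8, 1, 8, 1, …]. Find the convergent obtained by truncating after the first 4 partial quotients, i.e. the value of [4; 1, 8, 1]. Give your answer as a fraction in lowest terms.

49/10

Compute successive convergents:
a_0 = 4: 4/1
a_1 = 1: 5/1
a_2 = 8: 44/9
a_3 = 1: 49/10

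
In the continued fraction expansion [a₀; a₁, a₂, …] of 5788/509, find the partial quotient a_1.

Run the Euclidean algorithm, recording each quotient:
⌊5788/509⌋ = 11, remainder 189
⌊509/189⌋ = 2, remainder 131

2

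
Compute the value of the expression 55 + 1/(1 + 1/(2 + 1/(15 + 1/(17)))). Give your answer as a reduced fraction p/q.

43704/785

Work from the innermost term outward:
Start with 17.
15 + 1/(17/1) = 15 + 1/17 = 256/17
2 + 1/(256/17) = 2 + 17/256 = 529/256
1 + 1/(529/256) = 1 + 256/529 = 785/529
55 + 1/(785/529) = 55 + 529/785 = 43704/785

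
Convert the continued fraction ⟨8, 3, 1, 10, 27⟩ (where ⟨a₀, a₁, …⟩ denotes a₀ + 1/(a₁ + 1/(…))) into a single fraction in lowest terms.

Work from the innermost term outward:
Start with 27.
10 + 1/(27/1) = 10 + 1/27 = 271/27
1 + 1/(271/27) = 1 + 27/271 = 298/271
3 + 1/(298/271) = 3 + 271/298 = 1165/298
8 + 1/(1165/298) = 8 + 298/1165 = 9618/1165

9618/1165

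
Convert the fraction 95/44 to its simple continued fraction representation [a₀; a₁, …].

95 ÷ 44 → quotient 2, remainder 7
44 ÷ 7 → quotient 6, remainder 2
7 ÷ 2 → quotient 3, remainder 1
2 ÷ 1 → quotient 2, remainder 0

[2; 6, 3, 2]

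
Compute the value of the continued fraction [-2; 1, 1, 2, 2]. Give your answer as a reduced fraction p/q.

-17/12

a_0 = -2: -2/1
a_1 = 1: -1/1
a_2 = 1: -3/2
a_3 = 2: -7/5
a_4 = 2: -17/12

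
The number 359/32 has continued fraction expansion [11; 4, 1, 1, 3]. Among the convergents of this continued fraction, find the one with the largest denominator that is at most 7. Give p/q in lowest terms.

56/5

a_0 = 11: 11/1  (≤ bound)
a_1 = 4: 45/4  (≤ bound)
a_2 = 1: 56/5  (≤ bound)
a_3 = 1: 101/9  (> 7, stop)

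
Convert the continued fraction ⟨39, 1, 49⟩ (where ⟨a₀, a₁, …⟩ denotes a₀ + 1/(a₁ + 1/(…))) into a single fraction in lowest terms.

Start with 49.
1 + 1/(49/1) = 1 + 1/49 = 50/49
39 + 1/(50/49) = 39 + 49/50 = 1999/50

1999/50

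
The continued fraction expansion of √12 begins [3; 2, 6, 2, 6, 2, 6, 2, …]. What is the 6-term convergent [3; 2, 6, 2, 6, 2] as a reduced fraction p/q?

Start with 2.
6 + 1/(2/1) = 6 + 1/2 = 13/2
2 + 1/(13/2) = 2 + 2/13 = 28/13
6 + 1/(28/13) = 6 + 13/28 = 181/28
2 + 1/(181/28) = 2 + 28/181 = 390/181
3 + 1/(390/181) = 3 + 181/390 = 1351/390

1351/390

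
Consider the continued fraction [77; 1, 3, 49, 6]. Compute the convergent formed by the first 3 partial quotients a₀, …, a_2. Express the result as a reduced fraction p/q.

Start with 3.
1 + 1/(3/1) = 1 + 1/3 = 4/3
77 + 1/(4/3) = 77 + 3/4 = 311/4

311/4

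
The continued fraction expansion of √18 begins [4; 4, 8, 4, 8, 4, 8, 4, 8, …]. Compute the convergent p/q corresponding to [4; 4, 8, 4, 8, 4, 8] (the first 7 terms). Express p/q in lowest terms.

a_0 = 4: 4/1
a_1 = 4: 17/4
a_2 = 8: 140/33
a_3 = 4: 577/136
a_4 = 8: 4756/1121
a_5 = 4: 19601/4620
a_6 = 8: 161564/38081

161564/38081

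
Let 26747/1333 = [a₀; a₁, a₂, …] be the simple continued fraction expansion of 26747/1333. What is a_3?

9

Apply division with remainder until the remainder is 0:
26747 = 20·1333 + 87, so a_0 = 20
1333 = 15·87 + 28, so a_1 = 15
87 = 3·28 + 3, so a_2 = 3
28 = 9·3 + 1, so a_3 = 9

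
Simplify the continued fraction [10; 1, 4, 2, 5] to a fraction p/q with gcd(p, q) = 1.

Start with 5.
2 + 1/(5/1) = 2 + 1/5 = 11/5
4 + 1/(11/5) = 4 + 5/11 = 49/11
1 + 1/(49/11) = 1 + 11/49 = 60/49
10 + 1/(60/49) = 10 + 49/60 = 649/60

649/60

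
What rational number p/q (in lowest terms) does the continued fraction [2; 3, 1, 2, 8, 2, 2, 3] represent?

3728/1641

a_0 = 2: 2/1
a_1 = 3: 7/3
a_2 = 1: 9/4
a_3 = 2: 25/11
a_4 = 8: 209/92
a_5 = 2: 443/195
a_6 = 2: 1095/482
a_7 = 3: 3728/1641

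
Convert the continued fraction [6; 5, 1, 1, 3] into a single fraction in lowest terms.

241/39

Collapse the nested fraction from the inside out:
Start with 3.
1 + 1/(3/1) = 1 + 1/3 = 4/3
1 + 1/(4/3) = 1 + 3/4 = 7/4
5 + 1/(7/4) = 5 + 4/7 = 39/7
6 + 1/(39/7) = 6 + 7/39 = 241/39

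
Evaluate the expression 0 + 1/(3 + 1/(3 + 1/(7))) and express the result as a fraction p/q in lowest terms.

22/73

Start with 7.
3 + 1/(7/1) = 3 + 1/7 = 22/7
3 + 1/(22/7) = 3 + 7/22 = 73/22
0 + 1/(73/22) = 0 + 22/73 = 22/73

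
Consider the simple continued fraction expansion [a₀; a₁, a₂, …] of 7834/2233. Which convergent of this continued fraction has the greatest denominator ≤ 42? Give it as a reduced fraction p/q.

7/2

List convergents until the denominator exceeds the bound:
a_0 = 3: 3/1  (≤ bound)
a_1 = 1: 4/1  (≤ bound)
a_2 = 1: 7/2  (≤ bound)
a_3 = 29: 207/59  (> 42, stop)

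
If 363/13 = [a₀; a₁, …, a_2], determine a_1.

⌊363/13⌋ = 27, remainder 12
⌊13/12⌋ = 1, remainder 1

1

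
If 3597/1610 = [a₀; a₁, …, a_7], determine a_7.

3597 ÷ 1610 → quotient 2, remainder 377
1610 ÷ 377 → quotient 4, remainder 102
377 ÷ 102 → quotient 3, remainder 71
102 ÷ 71 → quotient 1, remainder 31
71 ÷ 31 → quotient 2, remainder 9
31 ÷ 9 → quotient 3, remainder 4
9 ÷ 4 → quotient 2, remainder 1
4 ÷ 1 → quotient 4, remainder 0

4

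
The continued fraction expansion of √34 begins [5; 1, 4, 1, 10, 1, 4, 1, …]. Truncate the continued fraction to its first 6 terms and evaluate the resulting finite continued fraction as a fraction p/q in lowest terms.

414/71

Start with 1.
10 + 1/(1/1) = 10 + 1/1 = 11/1
1 + 1/(11/1) = 1 + 1/11 = 12/11
4 + 1/(12/11) = 4 + 11/12 = 59/12
1 + 1/(59/12) = 1 + 12/59 = 71/59
5 + 1/(71/59) = 5 + 59/71 = 414/71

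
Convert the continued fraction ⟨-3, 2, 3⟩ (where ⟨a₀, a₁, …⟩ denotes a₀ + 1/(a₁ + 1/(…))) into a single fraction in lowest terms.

-18/7

a_0 = -3: -3/1
a_1 = 2: -5/2
a_2 = 3: -18/7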